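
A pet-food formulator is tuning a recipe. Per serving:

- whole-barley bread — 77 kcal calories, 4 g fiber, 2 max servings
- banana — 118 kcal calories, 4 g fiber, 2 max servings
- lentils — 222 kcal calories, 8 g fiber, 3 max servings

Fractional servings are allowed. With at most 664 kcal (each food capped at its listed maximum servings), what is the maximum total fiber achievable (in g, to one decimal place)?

26.4 g

Fiber per kcal: whole-barley bread 0.05195, lentils 0.03604, banana 0.0339.
Take 2 servings of whole-barley bread: uses 154 kcal, +8.0 g fiber (running total 8.0 g).
Take 2.297 servings of lentils: uses 510 kcal, +18.4 g fiber (running total 26.4 g).
Greedy by best ratio exhausts the calories allowance optimally: 26.4 g.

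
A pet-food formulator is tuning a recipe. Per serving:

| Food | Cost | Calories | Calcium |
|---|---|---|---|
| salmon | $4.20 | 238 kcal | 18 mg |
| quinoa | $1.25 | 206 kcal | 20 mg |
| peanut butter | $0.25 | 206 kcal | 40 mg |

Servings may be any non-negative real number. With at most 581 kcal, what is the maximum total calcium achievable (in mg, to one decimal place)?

112.8 mg

Calcium per kcal: peanut butter 0.1942, quinoa 0.09709, salmon 0.07563.
With no serving limits, spend the whole calories allowance on peanut butter: 581 kcal / 206 kcal × 40 mg = 112.8 mg.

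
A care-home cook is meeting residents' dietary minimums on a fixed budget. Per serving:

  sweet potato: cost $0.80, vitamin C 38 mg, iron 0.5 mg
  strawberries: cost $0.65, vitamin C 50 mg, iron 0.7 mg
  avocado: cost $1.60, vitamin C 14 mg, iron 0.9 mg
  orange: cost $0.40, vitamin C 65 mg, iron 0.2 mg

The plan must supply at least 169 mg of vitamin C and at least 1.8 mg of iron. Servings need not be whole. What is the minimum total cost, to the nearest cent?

With two linear requirements the optimum uses one or two foods; enumerate the corners.
sweet potato only: max(169/38, 1.8/0.5) = 4.447 servings → $3.56.
strawberries only: max(169/50, 1.8/0.7) = 3.38 servings → $2.20.
avocado only: max(169/14, 1.8/0.9) = 12.07 servings → $19.31.
orange only: max(169/65, 1.8/0.2) = 9 servings → $3.60.
sweet potato + strawberries with both targets exact would need a negative amount; discard.
sweet potato + avocado: intersection lies outside the first quadrant.
sweet potato + orange with both tight: 3.341 servings and 0.6466 servings → $2.93.
strawberries + avocado: the both-tight solution has a negative serving — not a feasible corner.
strawberries + orange with both tight: 2.344 servings and 0.7972 servings → $1.84.
avocado + orange with both tight: 1.494 servings and 2.278 servings → $3.30.
The minimum over all feasible corners is $1.84.

$1.84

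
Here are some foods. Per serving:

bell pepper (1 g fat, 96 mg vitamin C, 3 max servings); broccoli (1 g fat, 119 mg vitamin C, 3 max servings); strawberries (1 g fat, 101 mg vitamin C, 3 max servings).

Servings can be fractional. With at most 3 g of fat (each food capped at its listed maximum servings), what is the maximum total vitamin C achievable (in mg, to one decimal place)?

Vitamin C per g fat: broccoli 119, strawberries 101, bell pepper 96.
Take 3 servings of broccoli: uses 3 g fat, +357.0 mg vitamin C (running total 357.0 mg).
Greedy by best ratio exhausts the fat allowance optimally: 357.0 mg.

357.0 mg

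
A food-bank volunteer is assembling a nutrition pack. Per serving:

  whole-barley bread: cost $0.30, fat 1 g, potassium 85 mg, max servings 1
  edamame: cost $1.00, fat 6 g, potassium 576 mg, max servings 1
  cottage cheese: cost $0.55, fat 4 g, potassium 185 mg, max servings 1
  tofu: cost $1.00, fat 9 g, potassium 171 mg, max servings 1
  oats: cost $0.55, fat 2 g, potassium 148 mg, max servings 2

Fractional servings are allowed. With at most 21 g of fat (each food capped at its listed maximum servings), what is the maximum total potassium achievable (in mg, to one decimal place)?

Potassium per g fat: edamame 96, whole-barley bread 85, oats 74, cottage cheese 46.25, tofu 19.
Take 1 serving of edamame: uses 6 g fat, +576.0 mg potassium (running total 576.0 mg).
Take 1 serving of whole-barley bread: uses 1 g fat, +85.0 mg potassium (running total 661.0 mg).
Take 2 servings of oats: uses 4 g fat, +296.0 mg potassium (running total 957.0 mg).
Take 1 serving of cottage cheese: uses 4 g fat, +185.0 mg potassium (running total 1142.0 mg).
Take 0.6667 servings of tofu: uses 6 g fat, +114.0 mg potassium (running total 1256.0 mg).
Greedy by best ratio exhausts the fat allowance optimally: 1256.0 mg.

1256.0 mg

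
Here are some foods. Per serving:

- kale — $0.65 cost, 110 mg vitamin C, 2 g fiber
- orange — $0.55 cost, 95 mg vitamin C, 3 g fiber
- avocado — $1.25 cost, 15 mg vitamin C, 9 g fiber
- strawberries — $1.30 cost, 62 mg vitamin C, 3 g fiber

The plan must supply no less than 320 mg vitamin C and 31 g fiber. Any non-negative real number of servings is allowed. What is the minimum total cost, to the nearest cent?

$4.70

Minimising a linear cost over {vitamin C ≥ 320, fiber ≥ 31, servings ≥ 0} — the optimum is at a vertex, using one or two foods.
kale only: max(320/110, 31/2) = 15.5 servings → $10.07.
orange only: max(320/95, 31/3) = 10.33 servings → $5.68.
avocado only: max(320/15, 31/9) = 21.33 servings → $26.67.
strawberries only: max(320/62, 31/3) = 10.33 servings → $13.43.
kale + orange: the both-tight solution has a negative serving — not a feasible corner.
kale + avocado with both tight: 2.516 servings and 2.885 servings → $5.24.
kale + strawberries: intersection lies outside the first quadrant.
orange + avocado with both tight: 2.981 servings and 2.451 servings → $4.70.
orange + strawberries: intersection lies outside the first quadrant.
avocado + strawberries with both tight: 1.875 servings and 4.708 servings → $8.46.
The minimum over all feasible corners is $4.70.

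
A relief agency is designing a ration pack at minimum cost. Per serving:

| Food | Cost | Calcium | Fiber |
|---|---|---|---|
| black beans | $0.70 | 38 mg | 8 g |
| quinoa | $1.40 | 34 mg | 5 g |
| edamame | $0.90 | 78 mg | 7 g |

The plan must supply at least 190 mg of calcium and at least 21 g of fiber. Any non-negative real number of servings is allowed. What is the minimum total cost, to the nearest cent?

$2.42

The cheapest plan sits at a corner of the feasible region — with two constraints it uses at most two foods.
black beans only: max(190/38, 21/8) = 5 servings → $3.50.
quinoa only: max(190/34, 21/5) = 5.588 servings → $7.82.
edamame only: max(190/78, 21/7) = 3 servings → $2.70.
black beans + quinoa: the both-tight solution has a negative serving — not a feasible corner.
black beans + edamame with both tight: 0.8603 servings and 2.017 servings → $2.42.
quinoa + edamame with both tight: 2.026 servings and 1.553 servings → $4.23.
Cheapest feasible corner: $2.42.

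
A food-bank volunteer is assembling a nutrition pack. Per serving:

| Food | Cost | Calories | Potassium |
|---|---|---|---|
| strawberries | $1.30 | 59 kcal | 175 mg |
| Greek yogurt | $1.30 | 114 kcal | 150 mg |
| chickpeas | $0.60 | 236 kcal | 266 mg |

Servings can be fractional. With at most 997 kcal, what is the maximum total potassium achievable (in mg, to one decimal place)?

2957.2 mg

Potassium per kcal: strawberries 2.966, Greek yogurt 1.316, chickpeas 1.127.
With no serving limits, spend the whole calories allowance on strawberries: 997 kcal / 59 kcal × 175 mg = 2957.2 mg.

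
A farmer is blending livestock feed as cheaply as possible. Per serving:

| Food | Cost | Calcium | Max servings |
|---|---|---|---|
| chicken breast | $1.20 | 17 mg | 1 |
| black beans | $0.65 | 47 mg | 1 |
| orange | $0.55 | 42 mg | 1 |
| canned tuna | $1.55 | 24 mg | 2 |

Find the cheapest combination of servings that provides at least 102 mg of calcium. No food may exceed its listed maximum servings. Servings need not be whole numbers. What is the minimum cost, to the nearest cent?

$2.04

Cost per mg of calcium: orange $0.0131, black beans $0.0138, canned tuna $0.0646, chicken breast $0.0706.
Take 1 serving of orange: +42.0 mg calcium for $0.55 (total $0.55, still need 60.0 mg).
Take 1 serving of black beans: +47.0 mg calcium for $0.65 (total $1.20, still need 13.0 mg).
Take 0.5417 servings of canned tuna: +13.0 mg calcium for $0.84 (total $2.04, still need 0.0 mg).
Greedy by cheapest-per-mg is optimal for a single linear constraint, so the minimum cost is $2.04.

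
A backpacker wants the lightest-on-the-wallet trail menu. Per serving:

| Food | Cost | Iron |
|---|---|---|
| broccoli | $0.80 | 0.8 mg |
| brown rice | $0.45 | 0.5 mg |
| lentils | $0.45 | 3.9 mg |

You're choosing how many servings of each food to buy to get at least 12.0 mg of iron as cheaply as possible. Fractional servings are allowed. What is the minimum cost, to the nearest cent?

Cost per mg of iron: lentils $0.1154, brown rice $0.9000, broccoli $1.0000.
With no serving limits, use only lentils: 12.0 mg / 3.9 mg = 3.077 servings × $0.45 = $1.38.

$1.38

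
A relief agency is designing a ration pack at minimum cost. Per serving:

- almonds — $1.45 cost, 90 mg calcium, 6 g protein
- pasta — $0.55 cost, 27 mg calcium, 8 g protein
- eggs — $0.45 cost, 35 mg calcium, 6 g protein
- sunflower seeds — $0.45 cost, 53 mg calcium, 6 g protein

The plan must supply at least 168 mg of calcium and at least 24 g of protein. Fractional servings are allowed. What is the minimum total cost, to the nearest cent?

almonds only: max(168/90, 24/6) = 4 servings → $5.80.
pasta only: max(168/27, 24/8) = 6.222 servings → $3.42.
eggs only: max(168/35, 24/6) = 4.8 servings → $2.16.
sunflower seeds only: max(168/53, 24/6) = 4 servings → $1.80.
almonds + pasta with both tight: 1.247 servings and 2.065 servings → $2.94.
almonds + eggs with both tight: 0.5091 servings and 3.491 servings → $2.31.
almonds + sunflower seeds: the both-tight solution has a negative serving — not a feasible corner.
pasta + eggs with both targets exact would need a negative amount; discard.
pasta + sunflower seeds with both tight: 1.008 servings and 2.656 servings → $1.75.
eggs + sunflower seeds with both tight: 2.444 servings and 1.556 servings → $1.80.
So the least-cost plan costs $1.75.

$1.75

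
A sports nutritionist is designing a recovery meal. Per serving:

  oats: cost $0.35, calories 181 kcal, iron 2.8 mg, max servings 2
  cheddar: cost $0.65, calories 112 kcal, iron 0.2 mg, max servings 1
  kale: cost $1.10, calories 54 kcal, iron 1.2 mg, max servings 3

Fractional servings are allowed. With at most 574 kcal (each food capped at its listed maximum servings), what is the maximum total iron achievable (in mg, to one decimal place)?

9.3 mg

Iron per kcal: kale 0.02222, oats 0.01547, cheddar 0.001786.
Take 3 servings of kale: uses 162 kcal, +3.6 mg iron (running total 3.6 mg).
Take 2 servings of oats: uses 362 kcal, +5.6 mg iron (running total 9.2 mg).
Take 0.4464 servings of cheddar: uses 50 kcal, +0.1 mg iron (running total 9.3 mg).
Filling greedily by iron-per-kcal is optimal for one linear limit, giving 9.3 mg.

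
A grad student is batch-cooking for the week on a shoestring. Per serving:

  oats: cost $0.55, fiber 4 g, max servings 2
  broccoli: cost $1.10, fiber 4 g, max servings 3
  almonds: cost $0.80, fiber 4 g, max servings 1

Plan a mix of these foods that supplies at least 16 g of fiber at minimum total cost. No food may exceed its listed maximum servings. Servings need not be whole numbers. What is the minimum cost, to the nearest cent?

Cost per g of fiber: oats $0.1375, almonds $0.2000, broccoli $0.2750.
Take 2 servings of oats: +8.0 g fiber for $1.10 (total $1.10, still need 8.0 g).
Take 1 serving of almonds: +4.0 g fiber for $0.80 (total $1.90, still need 4.0 g).
Take 1 serving of broccoli: +4.0 g fiber for $1.10 (total $3.00, still need 0.0 g).
Greedy by cheapest-per-g is optimal for a single linear constraint, so the minimum cost is $3.00.

$3.00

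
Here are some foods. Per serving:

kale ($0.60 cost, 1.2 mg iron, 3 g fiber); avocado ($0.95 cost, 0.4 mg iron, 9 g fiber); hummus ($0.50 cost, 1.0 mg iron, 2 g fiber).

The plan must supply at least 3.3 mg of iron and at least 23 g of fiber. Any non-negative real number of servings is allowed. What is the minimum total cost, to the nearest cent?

kale only: max(3.3/1.2, 23/3) = 7.667 servings → $4.60.
avocado only: max(3.3/0.4, 23/9) = 8.25 servings → $7.84.
hummus only: max(3.3/1.0, 23/2) = 11.5 servings → $5.75.
kale + avocado with both tight: 2.135 servings and 1.844 servings → $3.03.
kale + hummus: intersection lies outside the first quadrant.
avocado + hummus with both tight: 2 servings and 2.5 servings → $3.15.
The minimum over all feasible corners is $3.03.

$3.03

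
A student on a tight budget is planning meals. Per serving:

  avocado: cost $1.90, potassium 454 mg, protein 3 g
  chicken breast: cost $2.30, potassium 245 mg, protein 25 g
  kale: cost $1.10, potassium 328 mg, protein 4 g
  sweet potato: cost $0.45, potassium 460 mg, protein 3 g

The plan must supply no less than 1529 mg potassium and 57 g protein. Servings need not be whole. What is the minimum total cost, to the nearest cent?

$5.64

Two binding constraints pin down two serving amounts, so the optimal mix uses at most two foods. The candidates are each food alone (scaled to the tighter of potassium/protein) and each pair with both constraints tight.
avocado only: max(1529/454, 57/3) = 19 servings → $36.10.
chicken breast only: max(1529/245, 57/25) = 6.241 servings → $14.35.
kale only: max(1529/328, 57/4) = 14.25 servings → $15.68.
sweet potato only: max(1529/460, 57/3) = 19 servings → $8.55.
avocado + chicken breast with both tight: 2.285 servings and 2.006 servings → $8.96.
avocado + kale with both targets exact would need a negative amount; discard.
avocado + sweet potato: the both-tight solution has a negative serving — not a feasible corner.
chicken breast + kale with both tight: 1.742 servings and 3.36 servings → $7.70.
chicken breast + sweet potato with both tight: 2.01 servings and 2.254 servings → $5.64.
kale + sweet potato: intersection lies outside the first quadrant.
Cheapest feasible corner: $5.64.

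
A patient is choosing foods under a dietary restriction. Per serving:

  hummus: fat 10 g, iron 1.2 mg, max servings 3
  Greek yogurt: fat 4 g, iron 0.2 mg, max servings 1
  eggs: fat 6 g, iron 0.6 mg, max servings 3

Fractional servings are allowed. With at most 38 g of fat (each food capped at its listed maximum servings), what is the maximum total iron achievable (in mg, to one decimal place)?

Iron per g fat: hummus 0.12, eggs 0.1, Greek yogurt 0.05.
Take 3 servings of hummus: uses 30 g fat, +3.6 mg iron (running total 3.6 mg).
Take 1.333 servings of eggs: uses 8 g fat, +0.8 mg iron (running total 4.4 mg).
Greedy by best ratio exhausts the fat allowance optimally: 4.4 mg.

4.4 mg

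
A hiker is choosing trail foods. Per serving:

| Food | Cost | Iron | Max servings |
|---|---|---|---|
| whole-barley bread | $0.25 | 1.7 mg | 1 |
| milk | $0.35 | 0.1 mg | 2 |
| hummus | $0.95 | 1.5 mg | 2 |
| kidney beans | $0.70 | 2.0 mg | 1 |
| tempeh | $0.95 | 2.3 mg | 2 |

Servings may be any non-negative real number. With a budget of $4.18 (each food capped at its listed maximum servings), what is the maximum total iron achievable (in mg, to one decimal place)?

10.4 mg

Iron per dollar: whole-barley bread 6.8, kidney beans 2.857, tempeh 2.421, hummus 1.579, milk 0.2857.
Take 1 serving of whole-barley bread: spends $0.25, +1.7 mg iron (running total 1.7 mg).
Take 1 serving of kidney beans: spends $0.70, +2.0 mg iron (running total 3.7 mg).
Take 2 servings of tempeh: spends $1.90, +4.6 mg iron (running total 8.3 mg).
Take 1.4 servings of hummus: spends $1.33, +2.1 mg iron (running total 10.4 mg).
Greedy by best ratio exhausts the cost allowance optimally: 10.4 mg.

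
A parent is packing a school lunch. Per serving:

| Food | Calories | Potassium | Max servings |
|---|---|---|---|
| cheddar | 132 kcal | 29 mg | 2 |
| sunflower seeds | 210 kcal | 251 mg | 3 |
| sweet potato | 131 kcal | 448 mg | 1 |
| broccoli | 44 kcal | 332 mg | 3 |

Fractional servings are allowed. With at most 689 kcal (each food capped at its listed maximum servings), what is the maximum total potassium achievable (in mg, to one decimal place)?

Potassium per kcal: broccoli 7.545, sweet potato 3.42, sunflower seeds 1.195, cheddar 0.2197.
Take 3 servings of broccoli: uses 132 kcal, +996.0 mg potassium (running total 996.0 mg).
Take 1 serving of sweet potato: uses 131 kcal, +448.0 mg potassium (running total 1444.0 mg).
Take 2.029 servings of sunflower seeds: uses 426 kcal, +509.2 mg potassium (running total 1953.2 mg).
Filling greedily by potassium-per-kcal is optimal for one linear limit, giving 1953.2 mg.

1953.2 mg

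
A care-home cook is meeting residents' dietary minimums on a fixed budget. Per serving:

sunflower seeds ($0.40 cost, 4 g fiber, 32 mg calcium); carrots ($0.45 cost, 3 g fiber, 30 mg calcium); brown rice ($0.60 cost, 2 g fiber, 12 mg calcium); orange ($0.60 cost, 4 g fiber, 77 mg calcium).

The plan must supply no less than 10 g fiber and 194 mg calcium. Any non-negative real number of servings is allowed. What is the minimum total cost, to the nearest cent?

$1.51

sunflower seeds only: max(10/4, 194/32) = 6.062 servings → $2.42.
carrots only: max(10/3, 194/30) = 6.467 servings → $2.91.
brown rice only: max(10/2, 194/12) = 16.17 servings → $9.70.
orange only: max(10/4, 194/77) = 2.519 servings → $1.51.
sunflower seeds + carrots with both targets exact would need a negative amount; discard.
sunflower seeds + brown rice with both targets exact would need a negative amount; discard.
sunflower seeds + orange: the both-tight solution has a negative serving — not a feasible corner.
carrots + brown rice: the both-tight solution has a negative serving — not a feasible corner.
carrots + orange: the both-tight solution has a negative serving — not a feasible corner.
brown rice + orange with both targets exact would need a negative amount; discard.
Cheapest feasible corner: $1.51.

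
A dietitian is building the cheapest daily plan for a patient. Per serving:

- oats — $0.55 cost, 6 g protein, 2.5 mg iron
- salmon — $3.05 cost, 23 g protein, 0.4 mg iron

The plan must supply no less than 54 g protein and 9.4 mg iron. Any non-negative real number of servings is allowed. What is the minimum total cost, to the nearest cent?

Two binding constraints pin down two serving amounts, so the optimal mix uses at most two foods. The candidates are each food alone (scaled to the tighter of protein/iron) and each pair with both constraints tight.
oats only: max(54/6, 9.4/2.5) = 9 servings → $4.95.
salmon only: max(54/23, 9.4/0.4) = 23.5 servings → $71.67.
oats + salmon with both tight: 3.532 servings and 1.426 servings → $6.29.
The minimum over all feasible corners is $4.95.

$4.95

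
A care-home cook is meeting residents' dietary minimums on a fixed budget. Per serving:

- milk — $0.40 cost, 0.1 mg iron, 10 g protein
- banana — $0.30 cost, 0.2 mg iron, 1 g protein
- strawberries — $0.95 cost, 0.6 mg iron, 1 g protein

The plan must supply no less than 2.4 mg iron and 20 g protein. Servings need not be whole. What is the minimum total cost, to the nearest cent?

$3.81

With two linear requirements the optimum uses one or two foods; enumerate the corners.
milk only: max(2.4/0.1, 20/10) = 24 servings → $9.60.
banana only: max(2.4/0.2, 20/1) = 20 servings → $6.00.
strawberries only: max(2.4/0.6, 20/1) = 20 servings → $19.00.
milk + banana with both tight: 0.8421 servings and 11.58 servings → $3.81.
milk + strawberries with both tight: 1.627 servings and 3.729 servings → $4.19.
banana + strawberries: the both-tight solution has a negative serving — not a feasible corner.
Cheapest feasible corner: $3.81.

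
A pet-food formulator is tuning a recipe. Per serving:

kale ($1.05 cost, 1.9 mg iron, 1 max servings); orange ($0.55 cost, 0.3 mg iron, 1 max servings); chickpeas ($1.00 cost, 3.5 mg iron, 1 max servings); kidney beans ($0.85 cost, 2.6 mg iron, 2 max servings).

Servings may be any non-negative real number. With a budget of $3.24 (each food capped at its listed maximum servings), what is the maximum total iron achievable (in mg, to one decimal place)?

9.7 mg

Iron per dollar: chickpeas 3.5, kidney beans 3.059, kale 1.81, orange 0.5455.
Take 1 serving of chickpeas: spends $1.00, +3.5 mg iron (running total 3.5 mg).
Take 2 servings of kidney beans: spends $1.70, +5.2 mg iron (running total 8.7 mg).
Take 0.5143 servings of kale: spends $0.54, +1.0 mg iron (running total 9.7 mg).
Filling greedily by iron-per-dollar is optimal for one linear limit, giving 9.7 mg.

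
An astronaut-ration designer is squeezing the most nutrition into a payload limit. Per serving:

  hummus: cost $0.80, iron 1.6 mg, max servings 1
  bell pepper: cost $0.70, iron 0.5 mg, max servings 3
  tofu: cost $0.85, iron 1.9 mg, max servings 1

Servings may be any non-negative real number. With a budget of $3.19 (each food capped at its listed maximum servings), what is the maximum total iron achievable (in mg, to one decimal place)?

Iron per dollar: tofu 2.235, hummus 2, bell pepper 0.7143.
Take 1 serving of tofu: spends $0.85, +1.9 mg iron (running total 1.9 mg).
Take 1 serving of hummus: spends $0.80, +1.6 mg iron (running total 3.5 mg).
Take 2.2 servings of bell pepper: spends $1.54, +1.1 mg iron (running total 4.6 mg).
Greedy by best ratio exhausts the cost allowance optimally: 4.6 mg.

4.6 mg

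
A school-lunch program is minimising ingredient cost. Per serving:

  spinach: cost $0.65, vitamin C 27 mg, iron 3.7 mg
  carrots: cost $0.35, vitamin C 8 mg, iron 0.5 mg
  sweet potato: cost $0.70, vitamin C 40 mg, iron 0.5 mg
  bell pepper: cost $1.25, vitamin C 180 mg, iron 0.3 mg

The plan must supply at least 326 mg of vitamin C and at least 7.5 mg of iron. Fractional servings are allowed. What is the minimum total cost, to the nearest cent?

Two binding constraints pin down two serving amounts, so the optimal mix uses at most two foods. The candidates are each food alone (scaled to the tighter of vitamin C/iron) and each pair with both constraints tight.
spinach only: max(326/27, 7.5/3.7) = 12.07 servings → $7.85.
carrots only: max(326/8, 7.5/0.5) = 40.75 servings → $14.26.
sweet potato only: max(326/40, 7.5/0.5) = 15 servings → $10.50.
bell pepper only: max(326/180, 7.5/0.3) = 25 servings → $31.25.
spinach + carrots: the both-tight solution has a negative serving — not a feasible corner.
spinach + sweet potato with both tight: 1.019 servings and 7.462 servings → $5.89.
spinach + bell pepper with both tight: 1.903 servings and 1.526 servings → $3.14.
carrots + sweet potato with both tight: 8.562 servings and 6.438 servings → $7.50.
carrots + bell pepper with both tight: 14.29 servings and 1.176 servings → $6.47.
sweet potato + bell pepper: the both-tight solution has a negative serving — not a feasible corner.
So the least-cost plan costs $3.14.

$3.14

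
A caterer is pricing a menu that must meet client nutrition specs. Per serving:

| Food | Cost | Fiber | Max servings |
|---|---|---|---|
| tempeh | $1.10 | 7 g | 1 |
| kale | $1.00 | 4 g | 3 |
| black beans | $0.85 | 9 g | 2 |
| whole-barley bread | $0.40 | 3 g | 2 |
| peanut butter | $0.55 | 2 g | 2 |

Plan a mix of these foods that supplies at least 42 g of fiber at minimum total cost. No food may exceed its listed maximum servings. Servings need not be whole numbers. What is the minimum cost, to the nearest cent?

Cost per g of fiber: black beans $0.0944, whole-barley bread $0.1333, tempeh $0.1571, kale $0.2500, peanut butter $0.2750.
Take 2 servings of black beans: +18.0 g fiber for $1.70 (total $1.70, still need 24.0 g).
Take 2 servings of whole-barley bread: +6.0 g fiber for $0.80 (total $2.50, still need 18.0 g).
Take 1 serving of tempeh: +7.0 g fiber for $1.10 (total $3.60, still need 11.0 g).
Take 2.75 servings of kale: +11.0 g fiber for $2.75 (total $6.35, still need 0.0 g).
Filling from the cheapest source first is optimal under one linear minimum: $6.35.

$6.35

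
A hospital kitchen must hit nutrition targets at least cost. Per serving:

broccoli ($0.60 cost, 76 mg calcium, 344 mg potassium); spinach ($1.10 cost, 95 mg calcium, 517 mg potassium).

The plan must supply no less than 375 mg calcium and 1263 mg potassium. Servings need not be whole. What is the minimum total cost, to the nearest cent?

This is a tiny linear program; its minimum lies at a vertex of the feasible set. List the vertices and price them.
broccoli only: max(375/76, 1263/344) = 4.934 servings → $2.96.
spinach only: max(375/95, 1263/517) = 3.947 servings → $4.34.
broccoli + spinach: intersection lies outside the first quadrant.
Cheapest feasible corner: $2.96.

$2.96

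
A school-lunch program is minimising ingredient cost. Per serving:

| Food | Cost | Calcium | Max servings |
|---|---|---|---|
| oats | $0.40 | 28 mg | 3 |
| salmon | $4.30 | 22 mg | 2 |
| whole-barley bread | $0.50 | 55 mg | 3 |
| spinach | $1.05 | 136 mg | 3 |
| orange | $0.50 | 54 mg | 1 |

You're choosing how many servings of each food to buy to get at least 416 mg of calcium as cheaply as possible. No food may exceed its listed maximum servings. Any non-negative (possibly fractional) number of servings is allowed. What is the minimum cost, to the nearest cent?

$3.22

Cost per mg of calcium: spinach $0.0077, whole-barley bread $0.0091, orange $0.0093, oats $0.0143, salmon $0.1955.
Take 3 servings of spinach: +408.0 mg calcium for $3.15 (total $3.15, still need 8.0 mg).
Take 0.1455 servings of whole-barley bread: +8.0 mg calcium for $0.07 (total $3.22, still need 0.0 mg).
Greedy by cheapest-per-mg is optimal for a single linear constraint, so the minimum cost is $3.22.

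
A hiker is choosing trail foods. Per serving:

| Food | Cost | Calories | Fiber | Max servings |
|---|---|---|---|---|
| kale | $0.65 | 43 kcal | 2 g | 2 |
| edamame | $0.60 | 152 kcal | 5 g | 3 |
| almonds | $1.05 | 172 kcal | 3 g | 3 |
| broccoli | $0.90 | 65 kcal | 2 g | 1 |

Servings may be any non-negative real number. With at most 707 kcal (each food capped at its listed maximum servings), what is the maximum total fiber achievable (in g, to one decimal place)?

22.7 g

Fiber per kcal: kale 0.04651, edamame 0.03289, broccoli 0.03077, almonds 0.01744.
Take 2 servings of kale: uses 86 kcal, +4.0 g fiber (running total 4.0 g).
Take 3 servings of edamame: uses 456 kcal, +15.0 g fiber (running total 19.0 g).
Take 1 serving of broccoli: uses 65 kcal, +2.0 g fiber (running total 21.0 g).
Take 0.5814 servings of almonds: uses 100 kcal, +1.7 g fiber (running total 22.7 g).
Filling greedily by fiber-per-kcal is optimal for one linear limit, giving 22.7 g.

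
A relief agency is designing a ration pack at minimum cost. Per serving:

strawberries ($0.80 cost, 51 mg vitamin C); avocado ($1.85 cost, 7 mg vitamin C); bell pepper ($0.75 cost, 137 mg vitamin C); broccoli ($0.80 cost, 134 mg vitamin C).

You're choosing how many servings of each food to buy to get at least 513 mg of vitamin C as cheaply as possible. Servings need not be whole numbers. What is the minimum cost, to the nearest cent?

$2.81

Cost per mg of vitamin C: bell pepper $0.0055, broccoli $0.0060, strawberries $0.0157, avocado $0.2643.
With no serving limits, use only bell pepper: 513 mg / 137 mg = 3.745 servings × $0.75 = $2.81.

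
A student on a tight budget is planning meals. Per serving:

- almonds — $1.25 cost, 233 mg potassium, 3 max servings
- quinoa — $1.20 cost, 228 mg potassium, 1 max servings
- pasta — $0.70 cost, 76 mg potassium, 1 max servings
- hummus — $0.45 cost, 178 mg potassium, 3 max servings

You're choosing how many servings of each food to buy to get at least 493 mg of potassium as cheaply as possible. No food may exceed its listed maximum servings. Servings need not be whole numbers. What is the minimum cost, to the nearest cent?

$1.25

Cost per mg of potassium: hummus $0.0025, quinoa $0.0053, almonds $0.0054, pasta $0.0092.
Take 2.77 servings of hummus: +493.0 mg potassium for $1.25 (total $1.25, still need 0.0 mg).
Filling from the cheapest source first is optimal under one linear minimum: $1.25.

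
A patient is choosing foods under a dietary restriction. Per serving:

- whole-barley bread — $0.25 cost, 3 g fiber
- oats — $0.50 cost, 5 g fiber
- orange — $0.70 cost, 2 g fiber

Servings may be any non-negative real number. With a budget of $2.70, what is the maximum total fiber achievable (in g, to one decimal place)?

32.4 g

Fiber per dollar: whole-barley bread 12, oats 10, orange 2.857.
With no serving limits, spend the whole cost allowance on whole-barley bread: $2.70 / $0.25 × 3 g = 32.4 g.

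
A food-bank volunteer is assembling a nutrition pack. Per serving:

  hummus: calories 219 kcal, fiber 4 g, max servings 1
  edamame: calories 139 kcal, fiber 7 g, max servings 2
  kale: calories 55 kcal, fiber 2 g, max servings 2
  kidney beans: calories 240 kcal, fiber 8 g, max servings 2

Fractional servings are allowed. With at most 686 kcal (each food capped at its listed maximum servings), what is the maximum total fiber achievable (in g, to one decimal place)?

27.9 g

Fiber per kcal: edamame 0.05036, kale 0.03636, kidney beans 0.03333, hummus 0.01826.
Take 2 servings of edamame: uses 278 kcal, +14.0 g fiber (running total 14.0 g).
Take 2 servings of kale: uses 110 kcal, +4.0 g fiber (running total 18.0 g).
Take 1.242 servings of kidney beans: uses 298 kcal, +9.9 g fiber (running total 27.9 g).
Filling greedily by fiber-per-kcal is optimal for one linear limit, giving 27.9 g.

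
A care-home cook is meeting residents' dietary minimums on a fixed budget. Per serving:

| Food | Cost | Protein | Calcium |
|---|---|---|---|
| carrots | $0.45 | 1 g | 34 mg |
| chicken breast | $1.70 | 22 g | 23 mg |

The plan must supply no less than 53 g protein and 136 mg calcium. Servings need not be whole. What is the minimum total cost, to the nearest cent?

$5.01

Two binding constraints pin down two serving amounts, so the optimal mix uses at most two foods. The candidates are each food alone (scaled to the tighter of protein/calcium) and each pair with both constraints tight.
carrots only: max(53/1, 136/34) = 53 servings → $23.85.
chicken breast only: max(53/22, 136/23) = 5.913 servings → $10.05.
carrots + chicken breast with both tight: 2.446 servings and 2.298 servings → $5.01.
Cheapest feasible corner: $5.01.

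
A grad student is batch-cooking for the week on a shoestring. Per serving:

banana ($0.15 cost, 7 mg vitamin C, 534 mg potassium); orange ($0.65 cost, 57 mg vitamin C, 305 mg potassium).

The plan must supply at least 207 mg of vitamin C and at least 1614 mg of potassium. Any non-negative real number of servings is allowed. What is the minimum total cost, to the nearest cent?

$2.43

Check every corner: each single food scaled to meet both minima, and each pair solved so both constraints bind.
banana only: max(207/7, 1614/534) = 29.57 servings → $4.44.
orange only: max(207/57, 1614/305) = 5.292 servings → $3.44.
banana + orange with both tight: 1.02 servings and 3.506 servings → $2.43.
The minimum over all feasible corners is $2.43.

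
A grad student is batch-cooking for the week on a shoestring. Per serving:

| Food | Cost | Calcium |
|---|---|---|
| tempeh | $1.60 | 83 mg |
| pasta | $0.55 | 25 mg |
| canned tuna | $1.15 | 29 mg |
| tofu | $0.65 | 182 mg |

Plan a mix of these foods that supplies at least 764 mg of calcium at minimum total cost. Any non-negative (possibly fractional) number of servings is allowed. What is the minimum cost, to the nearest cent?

Cost per mg of calcium: tofu $0.0036, tempeh $0.0193, pasta $0.0220, canned tuna $0.0397.
With no serving limits, use only tofu: 764 mg / 182 mg = 4.198 servings × $0.65 = $2.73.

$2.73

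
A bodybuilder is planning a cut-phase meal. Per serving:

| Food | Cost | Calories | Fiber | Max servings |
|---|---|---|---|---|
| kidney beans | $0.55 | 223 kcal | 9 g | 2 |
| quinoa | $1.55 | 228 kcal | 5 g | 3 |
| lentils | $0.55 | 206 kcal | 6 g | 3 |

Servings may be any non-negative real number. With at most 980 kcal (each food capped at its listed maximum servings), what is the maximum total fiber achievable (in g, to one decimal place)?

Fiber per kcal: kidney beans 0.04036, lentils 0.02913, quinoa 0.02193.
Take 2 servings of kidney beans: uses 446 kcal, +18.0 g fiber (running total 18.0 g).
Take 2.592 servings of lentils: uses 534 kcal, +15.6 g fiber (running total 33.6 g).
Greedy by best ratio exhausts the calories allowance optimally: 33.6 g.

33.6 g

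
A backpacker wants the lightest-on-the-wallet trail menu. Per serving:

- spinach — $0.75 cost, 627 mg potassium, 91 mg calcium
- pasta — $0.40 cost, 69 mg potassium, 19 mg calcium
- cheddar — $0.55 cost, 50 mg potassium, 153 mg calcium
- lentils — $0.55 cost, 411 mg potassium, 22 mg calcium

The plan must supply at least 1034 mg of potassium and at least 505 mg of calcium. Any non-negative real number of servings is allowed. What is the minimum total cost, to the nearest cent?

$2.43

An LP optimum is at a vertex; with two nutrient constraints at most two foods are used. Check each candidate.
spinach only: max(1034/627, 505/91) = 5.549 servings → $4.16.
pasta only: max(1034/69, 505/19) = 26.58 servings → $10.63.
cheddar only: max(1034/50, 505/153) = 20.68 servings → $11.37.
lentils only: max(1034/411, 505/22) = 22.95 servings → $12.62.
spinach + pasta with both targets exact would need a negative amount; discard.
spinach + cheddar with both tight: 1.455 servings and 2.435 servings → $2.43.
spinach + lentils: intersection lies outside the first quadrant.
pasta + cheddar with both tight: 13.84 servings and 1.582 servings → $6.41.
pasta + lentils: the both-tight solution has a negative serving — not a feasible corner.
cheddar + lentils with both tight: 2.991 servings and 2.152 servings → $2.83.
The minimum over all feasible corners is $2.43.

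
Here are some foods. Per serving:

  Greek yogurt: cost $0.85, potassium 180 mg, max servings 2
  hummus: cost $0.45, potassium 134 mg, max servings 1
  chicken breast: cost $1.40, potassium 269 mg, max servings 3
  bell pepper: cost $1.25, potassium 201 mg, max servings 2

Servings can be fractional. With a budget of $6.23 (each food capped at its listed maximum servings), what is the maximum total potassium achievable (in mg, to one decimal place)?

1277.9 mg

Potassium per dollar: hummus 297.8, Greek yogurt 211.8, chicken breast 192.1, bell pepper 160.8.
Take 1 serving of hummus: spends $0.45, +134.0 mg potassium (running total 134.0 mg).
Take 2 servings of Greek yogurt: spends $1.70, +360.0 mg potassium (running total 494.0 mg).
Take 2.914 servings of chicken breast: spends $4.08, +783.9 mg potassium (running total 1277.9 mg).
Filling greedily by potassium-per-dollar is optimal for one linear limit, giving 1277.9 mg.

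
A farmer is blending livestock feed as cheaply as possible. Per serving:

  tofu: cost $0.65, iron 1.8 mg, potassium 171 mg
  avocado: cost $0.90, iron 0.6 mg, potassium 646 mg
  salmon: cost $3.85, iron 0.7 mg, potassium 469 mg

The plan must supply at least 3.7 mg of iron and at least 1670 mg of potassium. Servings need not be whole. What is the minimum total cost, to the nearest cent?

tofu only: max(3.7/1.8, 1670/171) = 9.766 servings → $6.35.
avocado only: max(3.7/0.6, 1670/646) = 6.167 servings → $5.55.
salmon only: max(3.7/0.7, 1670/469) = 5.286 servings → $20.35.
tofu + avocado with both tight: 1.309 servings and 2.239 servings → $2.87.
tofu + salmon with both tight: 0.7816 servings and 3.276 servings → $13.12.
avocado + salmon: intersection lies outside the first quadrant.
The minimum over all feasible corners is $2.87.

$2.87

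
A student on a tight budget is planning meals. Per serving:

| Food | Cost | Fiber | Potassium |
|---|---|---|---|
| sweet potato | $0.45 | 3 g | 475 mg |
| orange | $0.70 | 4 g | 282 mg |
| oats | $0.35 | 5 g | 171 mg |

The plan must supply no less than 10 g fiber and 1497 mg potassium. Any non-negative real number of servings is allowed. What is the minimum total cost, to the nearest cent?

Two binding constraints pin down two serving amounts, so the optimal mix uses at most two foods. The candidates are each food alone (scaled to the tighter of fiber/potassium) and each pair with both constraints tight.
sweet potato only: max(10/3, 1497/475) = 3.333 servings → $1.50.
orange only: max(10/4, 1497/282) = 5.309 servings → $3.72.
oats only: max(10/5, 1497/171) = 8.754 servings → $3.06.
sweet potato + orange with both tight: 3.006 servings and 0.2457 servings → $1.52.
sweet potato + oats with both tight: 3.102 servings and 0.1391 servings → $1.44.
orange + oats: the both-tight solution has a negative serving — not a feasible corner.
The minimum over all feasible corners is $1.44.

$1.44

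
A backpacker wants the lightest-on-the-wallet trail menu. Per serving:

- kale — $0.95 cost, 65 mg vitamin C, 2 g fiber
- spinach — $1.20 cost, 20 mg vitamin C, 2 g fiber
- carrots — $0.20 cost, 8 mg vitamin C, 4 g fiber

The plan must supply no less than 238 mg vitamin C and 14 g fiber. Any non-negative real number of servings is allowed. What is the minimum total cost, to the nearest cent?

kale only: max(238/65, 14/2) = 7 servings → $6.65.
spinach only: max(238/20, 14/2) = 11.9 servings → $14.28.
carrots only: max(238/8, 14/4) = 29.75 servings → $5.95.
kale + spinach with both tight: 2.178 servings and 4.822 servings → $7.86.
kale + carrots with both tight: 3.443 servings and 1.779 servings → $3.63.
spinach + carrots with both targets exact would need a negative amount; discard.
So the least-cost plan costs $3.63.

$3.63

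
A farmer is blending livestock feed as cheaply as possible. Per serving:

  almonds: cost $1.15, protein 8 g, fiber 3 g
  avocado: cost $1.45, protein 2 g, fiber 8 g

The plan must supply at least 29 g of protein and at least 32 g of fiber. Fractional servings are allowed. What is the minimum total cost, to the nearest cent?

Minimising a linear cost over {protein ≥ 29, fiber ≥ 32, servings ≥ 0} — the optimum is at a vertex, using one or two foods.
almonds only: max(29/8, 32/3) = 10.67 servings → $12.27.
avocado only: max(29/2, 32/8) = 14.5 servings → $21.02.
almonds + avocado with both tight: 2.897 servings and 2.914 servings → $7.56.
The minimum over all feasible corners is $7.56.

$7.56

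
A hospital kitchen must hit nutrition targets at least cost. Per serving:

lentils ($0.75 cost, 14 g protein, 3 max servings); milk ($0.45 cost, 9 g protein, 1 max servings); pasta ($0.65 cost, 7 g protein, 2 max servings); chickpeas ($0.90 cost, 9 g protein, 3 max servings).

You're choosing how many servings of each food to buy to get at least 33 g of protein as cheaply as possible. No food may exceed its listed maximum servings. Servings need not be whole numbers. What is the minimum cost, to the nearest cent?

$1.74

Cost per g of protein: milk $0.0500, lentils $0.0536, pasta $0.0929, chickpeas $0.1000.
Take 1 serving of milk: +9.0 g protein for $0.45 (total $0.45, still need 24.0 g).
Take 1.714 servings of lentils: +24.0 g protein for $1.29 (total $1.74, still need 0.0 g).
Filling from the cheapest source first is optimal under one linear minimum: $1.74.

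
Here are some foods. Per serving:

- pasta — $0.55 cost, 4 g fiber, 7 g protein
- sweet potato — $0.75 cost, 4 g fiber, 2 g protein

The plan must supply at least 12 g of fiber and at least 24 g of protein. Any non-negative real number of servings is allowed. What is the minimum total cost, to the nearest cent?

For a min-cost LP with two ≥-constraints, a basic feasible solution has at most two positive variables.
pasta only: max(12/4, 24/7) = 3.429 servings → $1.89.
sweet potato only: max(12/4, 24/2) = 12 servings → $9.00.
pasta + sweet potato with both targets exact would need a negative amount; discard.
So the least-cost plan costs $1.89.

$1.89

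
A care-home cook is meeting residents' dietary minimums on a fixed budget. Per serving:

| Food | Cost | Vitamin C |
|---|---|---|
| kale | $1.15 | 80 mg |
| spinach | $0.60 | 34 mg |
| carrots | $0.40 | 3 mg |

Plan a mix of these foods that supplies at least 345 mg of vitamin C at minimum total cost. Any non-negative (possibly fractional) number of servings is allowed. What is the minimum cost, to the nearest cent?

$4.96

Cost per mg of vitamin C: kale $0.0144, spinach $0.0176, carrots $0.1333.
With no serving limits, use only kale: 345 mg / 80 mg = 4.312 servings × $1.15 = $4.96.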